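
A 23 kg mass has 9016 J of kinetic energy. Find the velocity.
v = √(2·KE/m) = √(2·9016/23) = 28.0 m/s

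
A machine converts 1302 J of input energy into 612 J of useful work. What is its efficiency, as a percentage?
η = W_out/W_in = 612/1302 = 47.0%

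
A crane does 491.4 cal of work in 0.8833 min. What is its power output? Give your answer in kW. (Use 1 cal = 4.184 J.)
Convert to SI: W = 2056.02 J, t = 52.998 s
P = W/t = 2056.02/52.998 = 38.7942 W = 0.03879 kW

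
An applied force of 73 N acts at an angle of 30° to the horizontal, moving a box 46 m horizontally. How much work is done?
W = F·d·cosθ = (73)(46)cos(30°) = 2908 J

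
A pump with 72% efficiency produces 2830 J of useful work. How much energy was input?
W_in = W_out/η = 2830/0.72 = 3931 J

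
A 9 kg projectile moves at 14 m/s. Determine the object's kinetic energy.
KE = ½mv² = ½(9)(14)² = 882.0 J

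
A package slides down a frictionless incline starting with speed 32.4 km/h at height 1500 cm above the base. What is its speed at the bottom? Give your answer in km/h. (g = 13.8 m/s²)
Convert to SI: v₀ = 9.0 m/s, h = 15.0 m
½mv₀² + mgh = ½mv² ⇒ v = √(v₀² + 2gh) = √(9.0² + 2·13.8·15.0) = 22.2486 m/s = 80.09 km/h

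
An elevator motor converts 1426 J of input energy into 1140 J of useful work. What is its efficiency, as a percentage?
η = W_out/W_in = 1140/1426 = 79.94%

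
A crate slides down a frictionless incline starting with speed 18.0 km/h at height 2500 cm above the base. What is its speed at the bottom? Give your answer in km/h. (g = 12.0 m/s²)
Convert to SI: v₀ = 5.0 m/s, h = 25.0 m
½mv₀² + mgh = ½mv² ⇒ v = √(v₀² + 2gh) = √(5.0² + 2·12.0·25.0) = 25.0 m/s = 90.0 km/h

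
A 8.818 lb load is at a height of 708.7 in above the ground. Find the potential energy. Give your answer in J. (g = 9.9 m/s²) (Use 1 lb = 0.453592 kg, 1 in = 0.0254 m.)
Convert to SI: m = 3.99977 kg, h = 18.001 m
PE = mgh = (3.99977)(9.9)(18.001) = 712.8 J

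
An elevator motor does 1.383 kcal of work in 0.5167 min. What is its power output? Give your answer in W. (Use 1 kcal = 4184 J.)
Convert to SI: W = 5786.47 J, t = 31.002 s
P = W/t = 5786.47/31.002 = 186.6 W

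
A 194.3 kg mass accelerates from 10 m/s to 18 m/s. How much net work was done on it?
W = ΔKE = ½m(v₂² − v₁²) = ½(194.3)(18² − 10²) = 21761.6 J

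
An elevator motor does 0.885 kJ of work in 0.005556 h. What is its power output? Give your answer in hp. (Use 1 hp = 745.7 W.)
Convert to SI: W = 885.0 J, t = 20.0016 s
P = W/t = 885.0/20.0016 = 44.2465 W = 0.05934 hp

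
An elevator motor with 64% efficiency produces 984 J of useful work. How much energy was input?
W_in = W_out/η = 984/0.64 = 1538 J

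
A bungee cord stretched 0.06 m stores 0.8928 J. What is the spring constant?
k = 2·PE/x² = 2·0.8928/(0.06)² = 496.0 N/m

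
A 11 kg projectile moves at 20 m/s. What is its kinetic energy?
KE = ½mv² = ½(11)(20)² = 2200.0 J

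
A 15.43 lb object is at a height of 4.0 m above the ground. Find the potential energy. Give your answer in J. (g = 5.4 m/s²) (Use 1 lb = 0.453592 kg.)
Convert to SI: m = 6.99892 kg, h = 4.0 m
PE = mgh = (6.99892)(5.4)(4.0) = 151.2 J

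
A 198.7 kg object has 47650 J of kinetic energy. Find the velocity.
v = √(2·KE/m) = √(2·47650/198.7) = 21.9 m/s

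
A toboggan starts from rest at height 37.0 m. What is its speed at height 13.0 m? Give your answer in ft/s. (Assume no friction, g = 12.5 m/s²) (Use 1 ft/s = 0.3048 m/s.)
mgh₁ = mgh₂ + ½mv² ⇒ v = √(2g(h₁−h₂)) = √(2·12.5·24.0) = 24.4949 m/s = 80.36 ft/s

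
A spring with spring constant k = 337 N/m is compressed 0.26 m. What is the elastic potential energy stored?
PE = ½kx² = ½(337)(0.26)² = 11.39 J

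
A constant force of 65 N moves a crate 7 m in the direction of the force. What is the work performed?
W = F·d = (65)(7) = 455.0 J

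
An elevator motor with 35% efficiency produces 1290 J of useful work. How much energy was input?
W_in = W_out/η = 1290/0.35 = 3686 J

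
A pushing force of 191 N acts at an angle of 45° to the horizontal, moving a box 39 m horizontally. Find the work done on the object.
W = F·d·cosθ = (191)(39)cos(45°) = 5267 J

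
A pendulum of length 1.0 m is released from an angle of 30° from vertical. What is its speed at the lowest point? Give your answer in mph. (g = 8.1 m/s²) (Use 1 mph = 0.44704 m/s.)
h = L(1 − cosθ) = 1.0(1 − cos30°) = 0.133975 m
v = √(2gh) = √(2·8.1·0.133975) = 1.473224 m/s = 3.296 mph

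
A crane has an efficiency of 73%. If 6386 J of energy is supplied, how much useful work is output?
W_out = η·W_in = 0.73·6386 = 4661.78 J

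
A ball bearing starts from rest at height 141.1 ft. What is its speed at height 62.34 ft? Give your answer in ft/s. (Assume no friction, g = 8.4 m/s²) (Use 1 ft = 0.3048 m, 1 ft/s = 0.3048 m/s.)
Convert to SI: h₁−h₂ = 24.006 m
mgh₁ = mgh₂ + ½mv² ⇒ v = √(2g(h₁−h₂)) = √(2·8.4·24.006) = 20.0824 m/s = 65.89 ft/s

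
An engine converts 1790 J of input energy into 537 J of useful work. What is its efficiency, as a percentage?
η = W_out/W_in = 537/1790 = 30.0%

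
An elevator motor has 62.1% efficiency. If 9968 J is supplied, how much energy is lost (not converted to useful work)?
W_lost = W_in(1 − η) = 9968·(1 − 0.621) = 3778 J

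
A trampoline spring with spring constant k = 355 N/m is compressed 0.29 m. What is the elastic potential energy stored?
PE = ½kx² = ½(355)(0.29)² = 14.93 J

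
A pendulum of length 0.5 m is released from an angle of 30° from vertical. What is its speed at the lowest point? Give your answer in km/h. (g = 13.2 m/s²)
h = L(1 − cosθ) = 0.5(1 − cos30°) = 0.0669873 m
v = √(2gh) = √(2·13.2·0.0669873) = 1.32984 m/s = 4.787 km/h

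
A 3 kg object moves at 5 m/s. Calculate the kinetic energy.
KE = ½mv² = ½(3)(5)² = 37.5 J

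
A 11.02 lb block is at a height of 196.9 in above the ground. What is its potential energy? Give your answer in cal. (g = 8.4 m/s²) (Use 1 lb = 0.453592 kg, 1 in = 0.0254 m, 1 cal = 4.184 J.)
Convert to SI: m = 4.99858 kg, h = 5.00126 m
PE = mgh = (4.99858)(8.4)(5.00126) = 209.993 J = 50.19 cal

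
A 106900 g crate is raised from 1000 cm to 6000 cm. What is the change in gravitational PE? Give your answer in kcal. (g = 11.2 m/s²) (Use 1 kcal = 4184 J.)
Convert to SI: m = 106.9 kg, Δh = 50.0 m
ΔPE = mgΔh = (106.9)(11.2)(50.0) = 59864.0 J = 14.31 kcal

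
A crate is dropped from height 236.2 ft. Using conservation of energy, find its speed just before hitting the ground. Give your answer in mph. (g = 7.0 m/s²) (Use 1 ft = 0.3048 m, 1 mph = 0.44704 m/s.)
Convert to SI: h = 71.9938 m
mgh = ½mv² ⇒ v = √(2gh) = √(2·7.0·71.9938) = 31.7476 m/s = 71.02 mph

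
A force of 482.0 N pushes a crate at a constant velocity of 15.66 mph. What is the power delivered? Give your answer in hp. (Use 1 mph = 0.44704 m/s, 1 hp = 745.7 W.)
Convert to SI: F = 482.0 N, v = 7.00065 m/s
P = Fv = (482.0)(7.00065) = 3374.31 W = 4.525 hp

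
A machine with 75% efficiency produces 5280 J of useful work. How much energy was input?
W_in = W_out/η = 5280/0.75 = 7040 J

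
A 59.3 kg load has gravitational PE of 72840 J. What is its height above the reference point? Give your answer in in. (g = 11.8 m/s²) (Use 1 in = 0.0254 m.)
h = PE/(mg) = 72840.0/(59.3·11.8) = 104.096 m = 4098 in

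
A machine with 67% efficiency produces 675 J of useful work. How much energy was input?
W_in = W_out/η = 675/0.67 = 1007 J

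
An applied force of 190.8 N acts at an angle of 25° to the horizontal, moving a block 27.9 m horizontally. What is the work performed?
W = F·d·cosθ = (190.8)(27.9)cos(25°) = 4825 J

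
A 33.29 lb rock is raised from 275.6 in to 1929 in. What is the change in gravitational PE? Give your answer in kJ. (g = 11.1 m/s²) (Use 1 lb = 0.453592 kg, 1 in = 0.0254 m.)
Convert to SI: m = 15.1001 kg, Δh = 41.9964 m
ΔPE = mgΔh = (15.1001)(11.1)(41.9964) = 7039.05 J = 7.039 kJ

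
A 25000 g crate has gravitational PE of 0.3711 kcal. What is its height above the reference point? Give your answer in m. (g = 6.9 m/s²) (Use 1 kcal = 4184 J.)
Convert to SI: m = 25.0 kg, PE = 1552.68 J
h = PE/(mg) = 1552.68/(25.0·6.9) = 9.001 m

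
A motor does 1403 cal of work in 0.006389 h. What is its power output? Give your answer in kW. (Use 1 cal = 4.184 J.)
Convert to SI: W = 5870.15 J, t = 23.0004 s
P = W/t = 5870.15/23.0004 = 255.22 W = 0.2552 kW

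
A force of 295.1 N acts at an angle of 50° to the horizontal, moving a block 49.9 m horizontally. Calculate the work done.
W = F·d·cosθ = (295.1)(49.9)cos(50°) = 9465 J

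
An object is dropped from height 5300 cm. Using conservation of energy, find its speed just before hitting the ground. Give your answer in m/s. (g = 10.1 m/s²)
Convert to SI: h = 53.0 m
mgh = ½mv² ⇒ v = √(2gh) = √(2·10.1·53.0) = 32.72 m/s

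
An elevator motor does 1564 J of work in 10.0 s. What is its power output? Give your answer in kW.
P = W/t = 1564.0/10.0 = 156.4 W = 0.1564 kW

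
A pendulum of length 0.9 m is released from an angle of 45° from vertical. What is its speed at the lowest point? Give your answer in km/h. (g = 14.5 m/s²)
h = L(1 − cosθ) = 0.9(1 − cos45°) = 0.263604 m
v = √(2gh) = √(2·14.5·0.263604) = 2.76487 m/s = 9.954 km/h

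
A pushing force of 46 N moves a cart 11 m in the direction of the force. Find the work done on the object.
W = F·d = (46)(11) = 506.0 J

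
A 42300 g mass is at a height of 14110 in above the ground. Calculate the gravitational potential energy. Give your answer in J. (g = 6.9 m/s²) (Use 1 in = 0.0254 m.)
Convert to SI: m = 42.3 kg, h = 358.394 m
PE = mgh = (42.3)(6.9)(358.394) = 104600 J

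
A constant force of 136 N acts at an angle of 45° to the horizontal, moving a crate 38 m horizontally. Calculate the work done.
W = F·d·cosθ = (136)(38)cos(45°) = 3654 J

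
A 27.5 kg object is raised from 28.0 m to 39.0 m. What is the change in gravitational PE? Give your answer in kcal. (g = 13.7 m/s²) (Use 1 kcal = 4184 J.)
ΔPE = mgΔh = (27.5)(13.7)(11.0) = 4144.25 J = 0.9905 kcal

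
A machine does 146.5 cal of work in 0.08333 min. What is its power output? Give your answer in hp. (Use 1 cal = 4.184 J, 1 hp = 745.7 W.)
Convert to SI: W = 612.956 J, t = 4.9998 s
P = W/t = 612.956/4.9998 = 122.596 W = 0.1644 hp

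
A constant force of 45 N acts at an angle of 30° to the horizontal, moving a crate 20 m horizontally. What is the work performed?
W = F·d·cosθ = (45)(20)cos(30°) = 779.4 J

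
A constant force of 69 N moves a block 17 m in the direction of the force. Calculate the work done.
W = F·d = (69)(17) = 1173 J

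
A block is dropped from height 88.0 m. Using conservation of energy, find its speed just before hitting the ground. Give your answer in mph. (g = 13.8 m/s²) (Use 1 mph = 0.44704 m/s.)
mgh = ½mv² ⇒ v = √(2gh) = √(2·13.8·88.0) = 49.2829 m/s = 110.2 mph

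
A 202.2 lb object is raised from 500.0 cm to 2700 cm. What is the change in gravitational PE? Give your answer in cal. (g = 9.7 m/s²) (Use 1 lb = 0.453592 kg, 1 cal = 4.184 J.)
Convert to SI: m = 91.7163 kg, Δh = 22.0 m
ΔPE = mgΔh = (91.7163)(9.7)(22.0) = 19572.3 J = 4678 cal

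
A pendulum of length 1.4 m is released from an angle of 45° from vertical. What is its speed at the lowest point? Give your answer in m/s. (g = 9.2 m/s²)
h = L(1 − cosθ) = 1.4(1 − cos45°) = 0.410051 m
v = √(2gh) = √(2·9.2·0.410051) = 2.747 m/s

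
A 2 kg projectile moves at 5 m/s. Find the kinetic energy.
KE = ½mv² = ½(2)(5)² = 25.0 J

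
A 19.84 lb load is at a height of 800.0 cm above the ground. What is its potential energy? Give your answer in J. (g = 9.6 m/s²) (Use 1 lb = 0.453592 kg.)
Convert to SI: m = 8.99927 kg, h = 8.0 m
PE = mgh = (8.99927)(9.6)(8.0) = 691.1 J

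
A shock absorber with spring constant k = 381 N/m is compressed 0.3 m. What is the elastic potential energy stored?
PE = ½kx² = ½(381)(0.3)² = 17.15 J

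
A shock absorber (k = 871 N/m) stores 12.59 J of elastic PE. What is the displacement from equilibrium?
x = √(2·PE/k) = √(2·12.59/871) = 0.17 m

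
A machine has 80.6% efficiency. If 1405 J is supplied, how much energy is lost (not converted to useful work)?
W_lost = W_in(1 − η) = 1405·(1 − 0.806) = 272.6 J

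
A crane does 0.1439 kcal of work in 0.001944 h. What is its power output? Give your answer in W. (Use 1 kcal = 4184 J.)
Convert to SI: W = 602.078 J, t = 6.9984 s
P = W/t = 602.078/6.9984 = 86.03 W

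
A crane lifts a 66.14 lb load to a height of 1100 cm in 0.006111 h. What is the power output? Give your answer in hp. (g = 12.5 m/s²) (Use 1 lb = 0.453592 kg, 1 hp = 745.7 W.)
Convert to SI: m = 30.0006 kg, h = 11.0 m, t = 21.9996 s
P = mgh/t = (30.0006)(12.5)(11.0)/21.9996 = 187.507 W = 0.2515 hp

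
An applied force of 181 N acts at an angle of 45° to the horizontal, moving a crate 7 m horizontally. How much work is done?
W = F·d·cosθ = (181)(7)cos(45°) = 895.9 J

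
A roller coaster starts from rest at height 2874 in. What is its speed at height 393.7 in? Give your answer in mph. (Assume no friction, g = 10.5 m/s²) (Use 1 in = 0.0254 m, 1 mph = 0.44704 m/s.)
Convert to SI: h₁−h₂ = 62.9996 m
mgh₁ = mgh₂ + ½mv² ⇒ v = √(2g(h₁−h₂)) = √(2·10.5·62.9996) = 36.373 m/s = 81.36 mph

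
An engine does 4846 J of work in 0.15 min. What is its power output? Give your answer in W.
Convert to SI: W = 4846.0 J, t = 9.0 s
P = W/t = 4846.0/9.0 = 538.4 W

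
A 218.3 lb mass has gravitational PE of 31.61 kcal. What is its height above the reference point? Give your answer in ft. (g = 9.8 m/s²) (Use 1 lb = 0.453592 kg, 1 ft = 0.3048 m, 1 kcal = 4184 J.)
Convert to SI: m = 99.0191 kg, PE = 132256 J
h = PE/(mg) = 132256/(99.0191·9.8) = 136.292 m = 447.2 ft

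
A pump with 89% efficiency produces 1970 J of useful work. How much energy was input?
W_in = W_out/η = 1970/0.89 = 2213 J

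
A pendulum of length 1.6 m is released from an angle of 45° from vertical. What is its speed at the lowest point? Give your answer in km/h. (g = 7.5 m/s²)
h = L(1 − cosθ) = 1.6(1 − cos45°) = 0.468629 m
v = √(2gh) = √(2·7.5·0.468629) = 2.65131 m/s = 9.545 km/h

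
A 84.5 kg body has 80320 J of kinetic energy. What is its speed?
v = √(2·KE/m) = √(2·80320/84.5) = 43.6 m/s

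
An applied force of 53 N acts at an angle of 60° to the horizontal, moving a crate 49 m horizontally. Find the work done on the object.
W = F·d·cosθ = (53)(49)cos(60°) = 1299 J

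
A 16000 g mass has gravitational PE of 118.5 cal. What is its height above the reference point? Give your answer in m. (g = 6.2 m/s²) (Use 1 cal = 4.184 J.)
Convert to SI: m = 16.0 kg, PE = 495.804 J
h = PE/(mg) = 495.804/(16.0·6.2) = 4.998 m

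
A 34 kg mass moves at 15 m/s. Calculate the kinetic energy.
KE = ½mv² = ½(34)(15)² = 3825.0 J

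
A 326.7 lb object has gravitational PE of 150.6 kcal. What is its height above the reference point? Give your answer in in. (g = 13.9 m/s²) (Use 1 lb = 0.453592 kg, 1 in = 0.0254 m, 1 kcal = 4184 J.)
Convert to SI: m = 148.189 kg, PE = 630110 J
h = PE/(mg) = 630110/(148.189·13.9) = 305.906 m = 12040 in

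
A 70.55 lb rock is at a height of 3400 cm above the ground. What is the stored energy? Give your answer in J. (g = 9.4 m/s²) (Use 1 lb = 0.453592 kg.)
Convert to SI: m = 32.0009 kg, h = 34.0 m
PE = mgh = (32.0009)(9.4)(34.0) = 10230 J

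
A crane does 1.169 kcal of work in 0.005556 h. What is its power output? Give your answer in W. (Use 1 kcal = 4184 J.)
Convert to SI: W = 4891.1 J, t = 20.0016 s
P = W/t = 4891.1/20.0016 = 244.5 W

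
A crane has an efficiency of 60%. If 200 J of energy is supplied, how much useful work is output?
W_out = η·W_in = 0.6·200 = 120.0 J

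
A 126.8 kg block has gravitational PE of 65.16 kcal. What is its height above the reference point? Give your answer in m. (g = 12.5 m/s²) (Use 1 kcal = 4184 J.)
Convert to SI: m = 126.8 kg, PE = 272629 J
h = PE/(mg) = 272629/(126.8·12.5) = 172.0 m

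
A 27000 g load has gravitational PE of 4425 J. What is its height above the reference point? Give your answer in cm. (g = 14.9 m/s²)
Convert to SI: m = 27.0 kg, PE = 4425.0 J
h = PE/(mg) = 4425.0/(27.0·14.9) = 10.9993 m = 1100 cm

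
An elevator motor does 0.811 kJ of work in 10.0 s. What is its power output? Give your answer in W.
Convert to SI: W = 811.0 J, t = 10.0 s
P = W/t = 811.0/10.0 = 81.1 W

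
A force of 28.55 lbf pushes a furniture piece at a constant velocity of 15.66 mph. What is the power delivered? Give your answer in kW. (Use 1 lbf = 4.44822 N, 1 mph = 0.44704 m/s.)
Convert to SI: F = 126.997 N, v = 7.00065 m/s
P = Fv = (126.997)(7.00065) = 889.059 W = 0.8891 kW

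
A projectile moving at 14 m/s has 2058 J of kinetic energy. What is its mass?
m = 2·KE/v² = 2·2058/(14)² = 21.0 kg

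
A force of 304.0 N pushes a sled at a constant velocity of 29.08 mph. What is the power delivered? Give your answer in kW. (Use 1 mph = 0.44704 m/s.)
Convert to SI: F = 304.0 N, v = 12.9999 m/s
P = Fv = (304.0)(12.9999) = 3951.98 W = 3.952 kW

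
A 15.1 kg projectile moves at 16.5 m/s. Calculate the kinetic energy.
KE = ½mv² = ½(15.1)(16.5)² = 2055 J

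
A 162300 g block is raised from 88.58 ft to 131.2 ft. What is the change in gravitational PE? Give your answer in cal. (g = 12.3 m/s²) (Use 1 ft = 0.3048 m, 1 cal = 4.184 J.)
Convert to SI: m = 162.3 kg, Δh = 12.9906 m
ΔPE = mgΔh = (162.3)(12.3)(12.9906) = 25933.0 J = 6198 cal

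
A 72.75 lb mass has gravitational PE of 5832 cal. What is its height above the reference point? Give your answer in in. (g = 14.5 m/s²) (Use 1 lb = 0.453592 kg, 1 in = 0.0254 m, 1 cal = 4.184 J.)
Convert to SI: m = 32.9988 kg, PE = 24401.1 J
h = PE/(mg) = 24401.1/(32.9988·14.5) = 50.9968 m = 2008 in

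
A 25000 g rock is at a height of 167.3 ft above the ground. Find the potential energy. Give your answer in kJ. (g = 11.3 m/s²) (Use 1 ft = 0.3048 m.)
Convert to SI: m = 25.0 kg, h = 50.993 m
PE = mgh = (25.0)(11.3)(50.993) = 14405.5 J = 14.41 kJ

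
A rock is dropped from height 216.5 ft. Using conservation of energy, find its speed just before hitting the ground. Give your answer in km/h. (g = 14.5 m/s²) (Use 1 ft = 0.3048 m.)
Convert to SI: h = 65.9892 m
mgh = ½mv² ⇒ v = √(2gh) = √(2·14.5·65.9892) = 43.7457 m/s = 157.5 km/h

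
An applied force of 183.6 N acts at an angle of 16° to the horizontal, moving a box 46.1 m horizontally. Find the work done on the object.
W = F·d·cosθ = (183.6)(46.1)cos(16°) = 8136 J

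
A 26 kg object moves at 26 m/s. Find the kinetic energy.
KE = ½mv² = ½(26)(26)² = 8788.0 J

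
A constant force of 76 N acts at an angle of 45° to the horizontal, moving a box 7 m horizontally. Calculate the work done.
W = F·d·cosθ = (76)(7)cos(45°) = 376.2 J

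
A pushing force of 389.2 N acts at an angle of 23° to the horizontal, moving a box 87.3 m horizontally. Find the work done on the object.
W = F·d·cosθ = (389.2)(87.3)cos(23°) = 31280 J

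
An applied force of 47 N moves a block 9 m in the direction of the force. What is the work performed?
W = F·d = (47)(9) = 423.0 J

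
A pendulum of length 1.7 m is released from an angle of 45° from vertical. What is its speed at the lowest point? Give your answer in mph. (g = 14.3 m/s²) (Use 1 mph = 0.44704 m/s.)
h = L(1 − cosθ) = 1.7(1 − cos45°) = 0.497918 m
v = √(2gh) = √(2·14.3·0.497918) = 3.77365 m/s = 8.441 mph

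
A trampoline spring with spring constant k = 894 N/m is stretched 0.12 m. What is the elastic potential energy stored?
PE = ½kx² = ½(894)(0.12)² = 6.437 J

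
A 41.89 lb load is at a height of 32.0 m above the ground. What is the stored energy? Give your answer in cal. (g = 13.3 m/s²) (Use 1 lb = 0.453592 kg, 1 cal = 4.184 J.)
Convert to SI: m = 19.001 kg, h = 32.0 m
PE = mgh = (19.001)(13.3)(32.0) = 8086.81 J = 1933 cal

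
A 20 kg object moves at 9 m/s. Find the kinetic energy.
KE = ½mv² = ½(20)(9)² = 810.0 J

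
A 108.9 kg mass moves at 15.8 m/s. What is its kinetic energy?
KE = ½mv² = ½(108.9)(15.8)² = 13590 J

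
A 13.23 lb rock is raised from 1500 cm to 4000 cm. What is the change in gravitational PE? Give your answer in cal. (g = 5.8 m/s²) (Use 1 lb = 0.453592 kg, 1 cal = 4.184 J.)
Convert to SI: m = 6.00102 kg, Δh = 25.0 m
ΔPE = mgΔh = (6.00102)(5.8)(25.0) = 870.148 J = 208.0 cal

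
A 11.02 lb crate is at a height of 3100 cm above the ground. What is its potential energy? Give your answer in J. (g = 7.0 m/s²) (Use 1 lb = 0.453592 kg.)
Convert to SI: m = 4.99858 kg, h = 31.0 m
PE = mgh = (4.99858)(7.0)(31.0) = 1085 J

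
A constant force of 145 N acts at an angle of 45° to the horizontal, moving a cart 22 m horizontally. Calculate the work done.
W = F·d·cosθ = (145)(22)cos(45°) = 2256 J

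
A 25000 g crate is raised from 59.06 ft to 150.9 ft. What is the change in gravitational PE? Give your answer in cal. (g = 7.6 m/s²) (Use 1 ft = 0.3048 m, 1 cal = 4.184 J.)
Convert to SI: m = 25.0 kg, Δh = 27.9928 m
ΔPE = mgΔh = (25.0)(7.6)(27.9928) = 5318.64 J = 1271 cal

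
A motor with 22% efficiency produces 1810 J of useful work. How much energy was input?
W_in = W_out/η = 1810/0.22 = 8227 J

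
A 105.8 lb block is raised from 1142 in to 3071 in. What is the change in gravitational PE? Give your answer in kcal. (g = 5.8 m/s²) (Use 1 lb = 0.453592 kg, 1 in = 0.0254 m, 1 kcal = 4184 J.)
Convert to SI: m = 47.99 kg, Δh = 48.9966 m
ΔPE = mgΔh = (47.99)(5.8)(48.9966) = 13637.8 J = 3.26 kcal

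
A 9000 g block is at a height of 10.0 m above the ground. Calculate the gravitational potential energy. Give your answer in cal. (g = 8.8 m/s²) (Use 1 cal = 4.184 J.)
Convert to SI: m = 9.0 kg, h = 10.0 m
PE = mgh = (9.0)(8.8)(10.0) = 792.0 J = 189.3 cal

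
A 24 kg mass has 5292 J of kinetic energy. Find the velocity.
v = √(2·KE/m) = √(2·5292/24) = 21.0 m/s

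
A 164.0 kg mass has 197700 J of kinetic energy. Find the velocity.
v = √(2·KE/m) = √(2·197700/164.0) = 49.1 m/s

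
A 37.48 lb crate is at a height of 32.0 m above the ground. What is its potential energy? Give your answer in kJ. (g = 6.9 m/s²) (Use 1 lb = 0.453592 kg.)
Convert to SI: m = 17.0006 kg, h = 32.0 m
PE = mgh = (17.0006)(6.9)(32.0) = 3753.74 J = 3.754 kJ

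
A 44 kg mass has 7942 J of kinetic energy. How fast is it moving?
v = √(2·KE/m) = √(2·7942/44) = 19.0 m/s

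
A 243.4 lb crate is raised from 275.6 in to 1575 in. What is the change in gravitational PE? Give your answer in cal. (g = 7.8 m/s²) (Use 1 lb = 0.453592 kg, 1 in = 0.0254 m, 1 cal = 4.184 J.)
Convert to SI: m = 110.404 kg, Δh = 33.0048 m
ΔPE = mgΔh = (110.404)(7.8)(33.0048) = 28422.2 J = 6793 cal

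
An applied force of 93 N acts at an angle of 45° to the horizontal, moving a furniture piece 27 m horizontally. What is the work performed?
W = F·d·cosθ = (93)(27)cos(45°) = 1776 J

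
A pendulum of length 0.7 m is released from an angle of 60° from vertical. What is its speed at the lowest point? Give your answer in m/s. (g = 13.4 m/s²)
h = L(1 − cosθ) = 0.7(1 − cos60°) = 0.35 m
v = √(2gh) = √(2·13.4·0.35) = 3.063 m/s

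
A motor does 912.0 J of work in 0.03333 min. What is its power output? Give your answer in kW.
Convert to SI: W = 912.0 J, t = 1.9998 s
P = W/t = 912.0/1.9998 = 456.046 W = 0.456 kW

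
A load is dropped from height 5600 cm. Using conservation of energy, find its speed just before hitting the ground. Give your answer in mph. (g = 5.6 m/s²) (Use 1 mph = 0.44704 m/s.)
Convert to SI: h = 56.0 m
mgh = ½mv² ⇒ v = √(2gh) = √(2·5.6·56.0) = 25.044 m/s = 56.02 mph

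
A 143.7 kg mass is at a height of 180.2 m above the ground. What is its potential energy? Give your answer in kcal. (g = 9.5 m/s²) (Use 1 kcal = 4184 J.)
PE = mgh = (143.7)(9.5)(180.2) = 246000 J = 58.8 kcal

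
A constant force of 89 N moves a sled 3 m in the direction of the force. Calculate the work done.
W = F·d = (89)(3) = 267.0 J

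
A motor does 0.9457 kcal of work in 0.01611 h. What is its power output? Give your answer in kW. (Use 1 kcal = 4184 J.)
Convert to SI: W = 3956.81 J, t = 57.996 s
P = W/t = 3956.81/57.996 = 68.2255 W = 0.06823 kW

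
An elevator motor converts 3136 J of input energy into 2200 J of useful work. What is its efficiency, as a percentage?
η = W_out/W_in = 2200/3136 = 70.15%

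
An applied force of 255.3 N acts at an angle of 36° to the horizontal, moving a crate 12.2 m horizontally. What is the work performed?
W = F·d·cosθ = (255.3)(12.2)cos(36°) = 2520 J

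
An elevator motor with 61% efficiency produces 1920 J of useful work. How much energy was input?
W_in = W_out/η = 1920/0.61 = 3148 J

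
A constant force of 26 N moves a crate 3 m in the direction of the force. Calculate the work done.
W = F·d = (26)(3) = 78.0 J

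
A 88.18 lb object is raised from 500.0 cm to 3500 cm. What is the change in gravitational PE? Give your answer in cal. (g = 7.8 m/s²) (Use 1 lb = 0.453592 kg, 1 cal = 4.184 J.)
Convert to SI: m = 39.9977 kg, Δh = 30.0 m
ΔPE = mgΔh = (39.9977)(7.8)(30.0) = 9359.47 J = 2237 cal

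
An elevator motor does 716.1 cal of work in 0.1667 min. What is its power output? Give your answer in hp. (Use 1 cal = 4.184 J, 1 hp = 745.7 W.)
Convert to SI: W = 2996.16 J, t = 10.002 s
P = W/t = 2996.16/10.002 = 299.556 W = 0.4017 hp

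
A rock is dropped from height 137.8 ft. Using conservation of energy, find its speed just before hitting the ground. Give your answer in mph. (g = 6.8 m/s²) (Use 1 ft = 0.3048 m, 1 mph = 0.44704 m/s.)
Convert to SI: h = 42.0014 m
mgh = ½mv² ⇒ v = √(2gh) = √(2·6.8·42.0014) = 23.9002 m/s = 53.46 mph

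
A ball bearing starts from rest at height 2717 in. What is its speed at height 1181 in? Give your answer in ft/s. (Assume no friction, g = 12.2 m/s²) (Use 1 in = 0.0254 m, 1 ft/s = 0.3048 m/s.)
Convert to SI: h₁−h₂ = 39.0144 m
mgh₁ = mgh₂ + ½mv² ⇒ v = √(2g(h₁−h₂)) = √(2·12.2·39.0144) = 30.8537 m/s = 101.2 ft/s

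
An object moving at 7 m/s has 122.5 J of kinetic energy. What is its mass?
m = 2·KE/v² = 2·122.5/(7)² = 5.0 kg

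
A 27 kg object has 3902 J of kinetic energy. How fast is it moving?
v = √(2·KE/m) = √(2·3902/27) = 17.0 m/s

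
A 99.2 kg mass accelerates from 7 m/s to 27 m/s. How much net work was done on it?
W = ΔKE = ½m(v₂² − v₁²) = ½(99.2)(27² − 7²) = 33728.0 J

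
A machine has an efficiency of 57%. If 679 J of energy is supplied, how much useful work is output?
W_out = η·W_in = 0.57·679 = 387.03 J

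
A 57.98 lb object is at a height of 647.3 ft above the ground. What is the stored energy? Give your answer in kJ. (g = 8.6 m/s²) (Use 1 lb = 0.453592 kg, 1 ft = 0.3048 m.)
Convert to SI: m = 26.2993 kg, h = 197.297 m
PE = mgh = (26.2993)(8.6)(197.297) = 44623.4 J = 44.62 kJ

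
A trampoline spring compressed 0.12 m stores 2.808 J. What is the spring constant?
k = 2·PE/x² = 2·2.808/(0.12)² = 390.0 N/m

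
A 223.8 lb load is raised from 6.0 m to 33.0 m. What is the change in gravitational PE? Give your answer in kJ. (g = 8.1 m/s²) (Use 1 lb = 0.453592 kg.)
Convert to SI: m = 101.514 kg, Δh = 27.0 m
ΔPE = mgΔh = (101.514)(8.1)(27.0) = 22201.1 J = 22.2 kJ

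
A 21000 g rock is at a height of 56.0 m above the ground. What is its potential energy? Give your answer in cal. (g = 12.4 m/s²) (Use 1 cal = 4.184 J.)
Convert to SI: m = 21.0 kg, h = 56.0 m
PE = mgh = (21.0)(12.4)(56.0) = 14582.4 J = 3485 cal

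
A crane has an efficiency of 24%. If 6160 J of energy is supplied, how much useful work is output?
W_out = η·W_in = 0.24·6160 = 1478.4 J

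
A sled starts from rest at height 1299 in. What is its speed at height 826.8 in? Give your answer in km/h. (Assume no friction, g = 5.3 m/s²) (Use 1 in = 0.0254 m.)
Convert to SI: h₁−h₂ = 11.9939 m
mgh₁ = mgh₂ + ½mv² ⇒ v = √(2g(h₁−h₂)) = √(2·5.3·11.9939) = 11.2754 m/s = 40.59 km/h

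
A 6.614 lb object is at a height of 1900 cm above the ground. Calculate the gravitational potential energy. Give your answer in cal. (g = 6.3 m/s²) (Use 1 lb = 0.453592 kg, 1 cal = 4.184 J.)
Convert to SI: m = 3.00006 kg, h = 19.0 m
PE = mgh = (3.00006)(6.3)(19.0) = 359.107 J = 85.83 cal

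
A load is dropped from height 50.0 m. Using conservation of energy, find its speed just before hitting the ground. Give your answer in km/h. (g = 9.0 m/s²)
mgh = ½mv² ⇒ v = √(2gh) = √(2·9.0·50.0) = 30.0 m/s = 108.0 km/h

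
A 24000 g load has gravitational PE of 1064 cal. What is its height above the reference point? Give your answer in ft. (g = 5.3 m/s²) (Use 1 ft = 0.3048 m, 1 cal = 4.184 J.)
Convert to SI: m = 24.0 kg, PE = 4451.78 J
h = PE/(mg) = 4451.78/(24.0·5.3) = 34.9982 m = 114.8 ft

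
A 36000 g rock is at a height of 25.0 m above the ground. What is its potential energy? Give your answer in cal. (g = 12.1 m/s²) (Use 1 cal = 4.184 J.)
Convert to SI: m = 36.0 kg, h = 25.0 m
PE = mgh = (36.0)(12.1)(25.0) = 10890.0 J = 2603 cal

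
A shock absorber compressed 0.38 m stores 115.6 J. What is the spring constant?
k = 2·PE/x² = 2·115.6/(0.38)² = 1601 N/m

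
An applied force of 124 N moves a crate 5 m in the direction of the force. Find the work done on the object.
W = F·d = (124)(5) = 620.0 J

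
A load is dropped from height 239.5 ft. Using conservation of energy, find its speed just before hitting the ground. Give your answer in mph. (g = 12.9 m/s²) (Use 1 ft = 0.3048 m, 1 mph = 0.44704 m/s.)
Convert to SI: h = 72.9996 m
mgh = ½mv² ⇒ v = √(2gh) = √(2·12.9·72.9996) = 43.398 m/s = 97.08 mph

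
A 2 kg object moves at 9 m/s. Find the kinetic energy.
KE = ½mv² = ½(2)(9)² = 81.0 J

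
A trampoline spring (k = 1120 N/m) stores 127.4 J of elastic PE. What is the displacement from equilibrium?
x = √(2·PE/k) = √(2·127.4/1120) = 0.477 m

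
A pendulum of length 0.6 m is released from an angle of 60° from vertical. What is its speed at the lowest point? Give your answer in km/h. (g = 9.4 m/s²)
h = L(1 − cosθ) = 0.6(1 − cos60°) = 0.3 m
v = √(2gh) = √(2·9.4·0.3) = 2.37487 m/s = 8.55 km/h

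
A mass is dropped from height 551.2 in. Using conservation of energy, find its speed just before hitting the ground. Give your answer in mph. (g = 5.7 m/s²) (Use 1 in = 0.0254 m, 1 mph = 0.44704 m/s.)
Convert to SI: h = 14.0005 m
mgh = ½mv² ⇒ v = √(2gh) = √(2·5.7·14.0005) = 12.6335 m/s = 28.26 mph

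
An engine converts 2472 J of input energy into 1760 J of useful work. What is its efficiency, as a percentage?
η = W_out/W_in = 1760/2472 = 71.2%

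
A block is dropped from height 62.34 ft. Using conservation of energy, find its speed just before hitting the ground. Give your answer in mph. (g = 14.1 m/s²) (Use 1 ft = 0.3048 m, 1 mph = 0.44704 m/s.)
Convert to SI: h = 19.0012 m
mgh = ½mv² ⇒ v = √(2gh) = √(2·14.1·19.0012) = 23.1481 m/s = 51.78 mph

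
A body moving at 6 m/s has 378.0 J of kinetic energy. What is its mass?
m = 2·KE/v² = 2·378.0/(6)² = 21.0 kg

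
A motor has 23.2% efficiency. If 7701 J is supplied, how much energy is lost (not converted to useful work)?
W_lost = W_in(1 − η) = 7701·(1 − 0.232) = 5914 J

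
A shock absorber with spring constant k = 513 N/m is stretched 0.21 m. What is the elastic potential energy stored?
PE = ½kx² = ½(513)(0.21)² = 11.31 J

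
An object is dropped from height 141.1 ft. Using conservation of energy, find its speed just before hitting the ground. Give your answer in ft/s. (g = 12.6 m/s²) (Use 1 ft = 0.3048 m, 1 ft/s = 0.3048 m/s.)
Convert to SI: h = 43.0073 m
mgh = ½mv² ⇒ v = √(2gh) = √(2·12.6·43.0073) = 32.9209 m/s = 108.0 ft/s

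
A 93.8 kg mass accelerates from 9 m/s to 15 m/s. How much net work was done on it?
W = ΔKE = ½m(v₂² − v₁²) = ½(93.8)(15² − 9²) = 6753.6 J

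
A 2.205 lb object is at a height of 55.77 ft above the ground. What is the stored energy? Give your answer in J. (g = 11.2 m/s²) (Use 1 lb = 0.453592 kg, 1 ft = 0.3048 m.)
Convert to SI: m = 1.00017 kg, h = 16.9987 m
PE = mgh = (1.00017)(11.2)(16.9987) = 190.4 J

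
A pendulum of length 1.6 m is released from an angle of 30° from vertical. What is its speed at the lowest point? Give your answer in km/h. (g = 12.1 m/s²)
h = L(1 − cosθ) = 1.6(1 − cos30°) = 0.214359 m
v = √(2gh) = √(2·12.1·0.214359) = 2.27761 m/s = 8.199 km/h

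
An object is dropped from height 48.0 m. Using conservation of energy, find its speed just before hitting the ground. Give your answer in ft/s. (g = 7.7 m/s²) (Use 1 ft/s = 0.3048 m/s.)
mgh = ½mv² ⇒ v = √(2gh) = √(2·7.7·48.0) = 27.1882 m/s = 89.2 ft/s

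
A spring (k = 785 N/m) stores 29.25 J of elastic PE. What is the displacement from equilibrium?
x = √(2·PE/k) = √(2·29.25/785) = 0.273 m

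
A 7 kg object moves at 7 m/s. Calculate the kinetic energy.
KE = ½mv² = ½(7)(7)² = 171.5 J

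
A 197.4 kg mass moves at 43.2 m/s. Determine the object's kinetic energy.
KE = ½mv² = ½(197.4)(43.2)² = 184200 J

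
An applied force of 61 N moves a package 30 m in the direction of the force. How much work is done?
W = F·d = (61)(30) = 1830 J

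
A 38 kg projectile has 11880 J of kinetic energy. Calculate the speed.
v = √(2·KE/m) = √(2·11880/38) = 25.01 m/s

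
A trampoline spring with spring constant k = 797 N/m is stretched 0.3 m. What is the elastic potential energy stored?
PE = ½kx² = ½(797)(0.3)² = 35.87 J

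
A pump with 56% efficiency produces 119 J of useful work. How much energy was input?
W_in = W_out/η = 119/0.56 = 212.5 J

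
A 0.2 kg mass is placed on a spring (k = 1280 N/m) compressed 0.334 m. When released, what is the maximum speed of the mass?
½kx² = ½mv² ⇒ v = x√(k/m) = (0.334)√(1280/0.2) = 26.72 m/s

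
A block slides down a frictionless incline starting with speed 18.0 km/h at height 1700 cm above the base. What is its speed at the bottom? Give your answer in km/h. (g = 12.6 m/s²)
Convert to SI: v₀ = 5.0 m/s, h = 17.0 m
½mv₀² + mgh = ½mv² ⇒ v = √(v₀² + 2gh) = √(5.0² + 2·12.6·17.0) = 21.2932 m/s = 76.66 km/h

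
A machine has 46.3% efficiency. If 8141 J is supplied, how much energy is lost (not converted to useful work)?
W_lost = W_in(1 − η) = 8141·(1 − 0.463) = 4372 J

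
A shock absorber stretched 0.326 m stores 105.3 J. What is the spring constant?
k = 2·PE/x² = 2·105.3/(0.326)² = 1982 N/m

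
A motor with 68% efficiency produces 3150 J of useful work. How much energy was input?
W_in = W_out/η = 3150/0.68 = 4632 J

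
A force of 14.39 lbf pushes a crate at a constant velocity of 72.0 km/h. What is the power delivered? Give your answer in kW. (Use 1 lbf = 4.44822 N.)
Convert to SI: F = 64.0099 N, v = 20.0 m/s
P = Fv = (64.0099)(20.0) = 1280.2 W = 1.28 kW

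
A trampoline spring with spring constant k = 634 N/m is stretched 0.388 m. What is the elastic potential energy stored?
PE = ½kx² = ½(634)(0.388)² = 47.72 J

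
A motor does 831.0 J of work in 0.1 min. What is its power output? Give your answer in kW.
Convert to SI: W = 831.0 J, t = 6.0 s
P = W/t = 831.0/6.0 = 138.5 W = 0.1385 kW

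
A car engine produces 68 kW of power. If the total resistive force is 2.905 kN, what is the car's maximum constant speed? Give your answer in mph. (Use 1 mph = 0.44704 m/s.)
Convert to SI: F = 2905.0 N
P = Fv ⇒ v = P/F = 68000 W/2905.0 N = 23.4079 m/s = 52.36 mph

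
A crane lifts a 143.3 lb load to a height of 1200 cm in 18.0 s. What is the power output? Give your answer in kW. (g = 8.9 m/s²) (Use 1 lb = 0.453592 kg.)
Convert to SI: m = 64.9997 kg, h = 12.0 m, t = 18.0 s
P = mgh/t = (64.9997)(8.9)(12.0)/18.0 = 385.665 W = 0.3857 kW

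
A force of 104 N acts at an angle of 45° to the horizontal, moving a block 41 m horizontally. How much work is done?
W = F·d·cosθ = (104)(41)cos(45°) = 3015 J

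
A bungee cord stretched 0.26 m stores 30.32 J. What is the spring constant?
k = 2·PE/x² = 2·30.32/(0.26)² = 897.0 N/m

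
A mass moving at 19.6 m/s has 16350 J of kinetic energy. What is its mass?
m = 2·KE/v² = 2·16350/(19.6)² = 85.12 kg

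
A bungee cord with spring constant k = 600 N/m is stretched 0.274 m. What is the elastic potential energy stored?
PE = ½kx² = ½(600)(0.274)² = 22.52 J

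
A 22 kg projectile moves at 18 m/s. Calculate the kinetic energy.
KE = ½mv² = ½(22)(18)² = 3564.0 J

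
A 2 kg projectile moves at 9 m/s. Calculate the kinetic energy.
KE = ½mv² = ½(2)(9)² = 81.0 J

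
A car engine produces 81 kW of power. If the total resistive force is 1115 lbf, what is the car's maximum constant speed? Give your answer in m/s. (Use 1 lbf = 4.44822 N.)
Convert to SI: F = 4959.77 N
P = Fv ⇒ v = P/F = 81000 W/4959.77 N = 16.33 m/s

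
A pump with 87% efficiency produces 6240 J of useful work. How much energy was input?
W_in = W_out/η = 6240/0.87 = 7172 J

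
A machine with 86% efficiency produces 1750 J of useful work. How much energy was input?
W_in = W_out/η = 1750/0.86 = 2035 J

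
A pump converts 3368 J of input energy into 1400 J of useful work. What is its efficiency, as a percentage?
η = W_out/W_in = 1400/3368 = 41.57%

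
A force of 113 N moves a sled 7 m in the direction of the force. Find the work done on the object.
W = F·d = (113)(7) = 791.0 J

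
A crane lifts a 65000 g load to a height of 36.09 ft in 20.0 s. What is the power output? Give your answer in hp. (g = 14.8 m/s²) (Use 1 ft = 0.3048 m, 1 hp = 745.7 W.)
Convert to SI: m = 65.0 kg, h = 11.0002 m, t = 20.0 s
P = mgh/t = (65.0)(14.8)(11.0002)/20.0 = 529.111 W = 0.7095 hp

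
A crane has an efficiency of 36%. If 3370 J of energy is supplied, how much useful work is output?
W_out = η·W_in = 0.36·3370 = 1213.2 J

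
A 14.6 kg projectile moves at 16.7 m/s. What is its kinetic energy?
KE = ½mv² = ½(14.6)(16.7)² = 2036 J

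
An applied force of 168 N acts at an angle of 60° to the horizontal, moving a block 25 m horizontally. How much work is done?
W = F·d·cosθ = (168)(25)cos(60°) = 2100 J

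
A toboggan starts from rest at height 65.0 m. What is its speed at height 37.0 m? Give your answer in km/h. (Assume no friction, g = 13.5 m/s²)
mgh₁ = mgh₂ + ½mv² ⇒ v = √(2g(h₁−h₂)) = √(2·13.5·28.0) = 27.4955 m/s = 98.98 km/h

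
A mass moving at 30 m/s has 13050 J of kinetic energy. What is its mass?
m = 2·KE/v² = 2·13050/(30)² = 29.0 kg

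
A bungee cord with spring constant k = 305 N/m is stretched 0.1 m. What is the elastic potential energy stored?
PE = ½kx² = ½(305)(0.1)² = 1.525 J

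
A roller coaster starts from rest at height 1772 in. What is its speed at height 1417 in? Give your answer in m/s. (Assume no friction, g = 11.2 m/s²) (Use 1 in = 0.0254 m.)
Convert to SI: h₁−h₂ = 9.017 m
mgh₁ = mgh₂ + ½mv² ⇒ v = √(2g(h₁−h₂)) = √(2·11.2·9.017) = 14.21 m/s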